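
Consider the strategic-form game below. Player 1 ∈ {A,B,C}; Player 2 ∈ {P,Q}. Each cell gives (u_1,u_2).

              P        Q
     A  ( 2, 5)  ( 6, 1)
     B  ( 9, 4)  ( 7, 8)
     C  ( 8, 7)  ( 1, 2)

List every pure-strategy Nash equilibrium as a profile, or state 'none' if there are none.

(A,P): not NE [P1→B gives 9>2]
(A,Q): not NE [P1→B gives 7>6; P2→P gives 5>1]
(B,P): not NE [P2→Q gives 8>4]
(B,Q): NE
(C,P): not NE [P1→B gives 9>8]
(C,Q): not NE [P1→B gives 7>1; P2→P gives 7>2]

NE set: (B,Q)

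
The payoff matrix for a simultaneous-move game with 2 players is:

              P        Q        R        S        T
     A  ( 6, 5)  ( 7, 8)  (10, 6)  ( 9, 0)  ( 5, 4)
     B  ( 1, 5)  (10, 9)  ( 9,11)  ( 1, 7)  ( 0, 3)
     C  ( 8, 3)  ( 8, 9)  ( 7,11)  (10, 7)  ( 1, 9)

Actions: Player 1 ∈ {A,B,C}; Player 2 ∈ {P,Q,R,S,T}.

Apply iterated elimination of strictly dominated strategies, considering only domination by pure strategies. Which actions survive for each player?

P2 drop P (Q beats it: A:8>5 B:9>5 C:9>3)
P2 drop S (Q beats it: A:8>0 B:9>7 C:9>7)
P2 drop T (R beats it: A:6>4 B:11>3 C:11>9)
P1 drop C (B beats it: Q:10>8 R:9>7)
P1→{A,B} P2→{Q,R}

Remaining: P1:{A,B} P2:{Q,R}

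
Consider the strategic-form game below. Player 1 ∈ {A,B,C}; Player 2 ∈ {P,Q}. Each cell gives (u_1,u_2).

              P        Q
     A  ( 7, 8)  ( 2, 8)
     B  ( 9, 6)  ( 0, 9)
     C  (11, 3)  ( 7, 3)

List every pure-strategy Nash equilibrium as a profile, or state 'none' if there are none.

PSNE = {(C,P), (C,Q)}

(A,P): not NE [P1→C gives 11>7]
(A,Q): not NE [P1→C gives 7>2]
(B,P): not NE [P1→C gives 11>9; P2→Q gives 9>6]
(B,Q): not NE [P1→C gives 7>0]
(C,P): NE
(C,Q): NE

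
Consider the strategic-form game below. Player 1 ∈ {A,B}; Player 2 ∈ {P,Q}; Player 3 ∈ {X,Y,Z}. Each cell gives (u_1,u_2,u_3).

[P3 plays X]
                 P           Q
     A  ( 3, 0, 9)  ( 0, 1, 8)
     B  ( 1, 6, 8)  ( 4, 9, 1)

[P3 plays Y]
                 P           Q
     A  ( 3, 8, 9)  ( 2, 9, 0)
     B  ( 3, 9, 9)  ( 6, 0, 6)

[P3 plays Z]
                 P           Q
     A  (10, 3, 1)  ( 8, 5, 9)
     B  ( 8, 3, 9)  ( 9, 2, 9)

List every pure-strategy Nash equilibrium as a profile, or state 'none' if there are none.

(A,P,X): not NE [P2→Q gives 1>0]
(A,P,Y): not NE [P2→Q gives 9>8]
(A,P,Z): not NE [P2→Q gives 5>3; P3→Y gives 9>1]
(A,Q,X): not NE [P1→B gives 4>0; P3→Z gives 9>8]
(A,Q,Y): not NE [P1→B gives 6>2; P3→Z gives 9>0]
(A,Q,Z): not NE [P1→B gives 9>8]
(B,P,X): not NE [P1→A gives 3>1; P2→Q gives 9>6; P3→Z gives 9>8]
(B,P,Y): NE
(B,P,Z): not NE [P1→A gives 10>8]
(B,Q,X): not NE [P3→Z gives 9>1]
(B,Q,Y): not NE [P2→P gives 9>0; P3→Z gives 9>6]
(B,Q,Z): not NE [P2→P gives 3>2]

Nash profiles: (B,P,Y)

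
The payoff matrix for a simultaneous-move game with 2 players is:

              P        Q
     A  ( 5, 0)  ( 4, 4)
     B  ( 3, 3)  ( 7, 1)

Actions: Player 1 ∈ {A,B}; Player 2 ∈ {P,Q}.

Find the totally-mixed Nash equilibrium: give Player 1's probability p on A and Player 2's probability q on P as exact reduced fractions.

p=1/3, q=3/5

P1 indiff ⇒ q·5+(1-q)·4 = q·3+(1-q)·7 ⇒ q(2) = (1-q)(3) ⇒ q = 3/5
P2 indiff ⇒ p·0+(1-p)·3 = p·4+(1-p)·1 ⇒ p(-4) = (1-p)(-2) ⇒ p = 1/3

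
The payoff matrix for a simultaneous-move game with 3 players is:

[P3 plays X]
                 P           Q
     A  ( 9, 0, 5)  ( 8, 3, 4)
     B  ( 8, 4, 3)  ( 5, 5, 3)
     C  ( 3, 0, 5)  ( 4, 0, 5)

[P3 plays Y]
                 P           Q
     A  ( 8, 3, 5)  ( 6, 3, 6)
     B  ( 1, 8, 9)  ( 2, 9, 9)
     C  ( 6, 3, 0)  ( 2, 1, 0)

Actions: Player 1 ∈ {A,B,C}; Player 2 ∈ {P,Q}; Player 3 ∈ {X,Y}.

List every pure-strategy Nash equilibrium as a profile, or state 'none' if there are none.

(A,P,X): not NE [P2→Q gives 3>0]
(A,P,Y): NE
(A,Q,X): not NE [P3→Y gives 6>4]
(A,Q,Y): NE
(B,P,X): not NE [P1→A gives 9>8; P2→Q gives 5>4; P3→Y gives 9>3]
(B,P,Y): not NE [P1→A gives 8>1; P2→Q gives 9>8]
(B,Q,X): not NE [P1→A gives 8>5; P3→Y gives 9>3]
(B,Q,Y): not NE [P1→A gives 6>2]
(C,P,X): not NE [P1→A gives 9>3]
(C,P,Y): not NE [P1→A gives 8>6; P3→X gives 5>0]
(C,Q,X): not NE [P1→A gives 8>4]
(C,Q,Y): not NE [P1→A gives 6>2; P2→P gives 3>1; P3→X gives 5>0]

Nash profiles: (A,P,Y), (A,Q,Y)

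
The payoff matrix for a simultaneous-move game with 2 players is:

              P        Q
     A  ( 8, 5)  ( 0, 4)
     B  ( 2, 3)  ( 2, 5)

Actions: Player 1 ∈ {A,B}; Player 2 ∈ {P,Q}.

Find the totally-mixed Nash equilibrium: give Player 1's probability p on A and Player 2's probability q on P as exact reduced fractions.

p=2/3, q=1/4

P1 indiff ⇒ q·8+(1-q)·0 = q·2+(1-q)·2 ⇒ q(6) = (1-q)(2) ⇒ q = 1/4
P2 indiff ⇒ p·5+(1-p)·3 = p·4+(1-p)·5 ⇒ p(1) = (1-p)(2) ⇒ p = 2/3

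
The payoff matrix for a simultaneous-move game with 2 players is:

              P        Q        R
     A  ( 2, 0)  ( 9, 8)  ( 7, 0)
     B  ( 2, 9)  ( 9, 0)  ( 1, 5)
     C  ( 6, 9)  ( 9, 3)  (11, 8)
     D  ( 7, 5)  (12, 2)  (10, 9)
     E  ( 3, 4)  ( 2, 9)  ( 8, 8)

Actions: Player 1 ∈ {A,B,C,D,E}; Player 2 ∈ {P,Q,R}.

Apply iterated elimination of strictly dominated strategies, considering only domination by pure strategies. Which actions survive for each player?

P1 drop A (D beats it: P:7>2 Q:12>9 R:10>7)
P1 drop B (D beats it: P:7>2 Q:12>9 R:10>1)
P1 drop E (C beats it: P:6>3 Q:9>2 R:11>8)
P2 drop Q (P beats it: C:9>3 D:5>2)
P1→{C,D} P2→{P,R}

Remaining: P1:{C,D} P2:{P,R}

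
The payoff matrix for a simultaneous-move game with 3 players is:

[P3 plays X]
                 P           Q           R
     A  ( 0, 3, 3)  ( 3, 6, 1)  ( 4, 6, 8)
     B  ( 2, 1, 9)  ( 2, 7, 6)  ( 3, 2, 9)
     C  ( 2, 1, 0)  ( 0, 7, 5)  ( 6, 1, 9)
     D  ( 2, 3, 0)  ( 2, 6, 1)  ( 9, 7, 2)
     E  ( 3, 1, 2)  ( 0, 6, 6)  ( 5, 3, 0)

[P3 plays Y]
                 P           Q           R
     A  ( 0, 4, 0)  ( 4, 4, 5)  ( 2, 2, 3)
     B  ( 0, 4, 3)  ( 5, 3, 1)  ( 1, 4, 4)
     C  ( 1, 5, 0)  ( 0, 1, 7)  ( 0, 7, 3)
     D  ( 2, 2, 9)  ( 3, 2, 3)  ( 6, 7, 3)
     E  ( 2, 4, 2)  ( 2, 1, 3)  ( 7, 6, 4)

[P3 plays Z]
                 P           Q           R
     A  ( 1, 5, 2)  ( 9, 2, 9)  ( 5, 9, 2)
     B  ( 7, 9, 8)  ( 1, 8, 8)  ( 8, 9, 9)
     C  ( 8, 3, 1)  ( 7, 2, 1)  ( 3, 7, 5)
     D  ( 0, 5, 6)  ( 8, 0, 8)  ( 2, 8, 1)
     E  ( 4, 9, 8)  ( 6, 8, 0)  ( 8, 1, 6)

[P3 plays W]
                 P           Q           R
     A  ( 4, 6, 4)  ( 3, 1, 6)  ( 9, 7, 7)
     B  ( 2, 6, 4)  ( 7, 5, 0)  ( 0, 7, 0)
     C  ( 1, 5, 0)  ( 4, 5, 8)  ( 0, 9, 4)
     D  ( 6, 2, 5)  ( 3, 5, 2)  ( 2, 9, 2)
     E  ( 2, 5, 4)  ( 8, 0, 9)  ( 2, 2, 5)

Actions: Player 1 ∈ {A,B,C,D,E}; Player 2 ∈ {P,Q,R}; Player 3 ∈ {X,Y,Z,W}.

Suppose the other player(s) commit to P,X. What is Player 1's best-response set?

u_1(A vs P,X) = 0
u_1(B vs P,X) = 2
u_1(C vs P,X) = 2
u_1(D vs P,X) = 2
u_1(E vs P,X) = 3
max payoff 3 at {E}

argmax u_1 = {E}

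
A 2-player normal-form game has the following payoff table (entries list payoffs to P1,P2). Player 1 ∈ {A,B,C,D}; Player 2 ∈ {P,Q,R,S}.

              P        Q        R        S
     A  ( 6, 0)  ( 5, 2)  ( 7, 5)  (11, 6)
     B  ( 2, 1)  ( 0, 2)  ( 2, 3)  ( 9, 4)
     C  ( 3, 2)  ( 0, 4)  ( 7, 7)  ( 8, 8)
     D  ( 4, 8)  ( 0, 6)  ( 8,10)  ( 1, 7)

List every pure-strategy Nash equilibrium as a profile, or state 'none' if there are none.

NE set: (A,S), (D,R)

(A,P): not NE [P2→S gives 6>0]
(A,Q): not NE [P2→S gives 6>2]
(A,R): not NE [P1→D gives 8>7; P2→S gives 6>5]
(A,S): NE
(B,P): not NE [P1→A gives 6>2; P2→S gives 4>1]
(B,Q): not NE [P1→A gives 5>0; P2→S gives 4>2]
(B,R): not NE [P1→D gives 8>2; P2→S gives 4>3]
(B,S): not NE [P1→A gives 11>9]
(C,P): not NE [P1→A gives 6>3; P2→S gives 8>2]
(C,Q): not NE [P1→A gives 5>0; P2→S gives 8>4]
(C,R): not NE [P1→D gives 8>7; P2→S gives 8>7]
(C,S): not NE [P1→A gives 11>8]
(D,P): not NE [P1→A gives 6>4; P2→R gives 10>8]
(D,Q): not NE [P1→A gives 5>0; P2→R gives 10>6]
(D,R): NE
(D,S): not NE [P1→A gives 11>1; P2→R gives 10>7]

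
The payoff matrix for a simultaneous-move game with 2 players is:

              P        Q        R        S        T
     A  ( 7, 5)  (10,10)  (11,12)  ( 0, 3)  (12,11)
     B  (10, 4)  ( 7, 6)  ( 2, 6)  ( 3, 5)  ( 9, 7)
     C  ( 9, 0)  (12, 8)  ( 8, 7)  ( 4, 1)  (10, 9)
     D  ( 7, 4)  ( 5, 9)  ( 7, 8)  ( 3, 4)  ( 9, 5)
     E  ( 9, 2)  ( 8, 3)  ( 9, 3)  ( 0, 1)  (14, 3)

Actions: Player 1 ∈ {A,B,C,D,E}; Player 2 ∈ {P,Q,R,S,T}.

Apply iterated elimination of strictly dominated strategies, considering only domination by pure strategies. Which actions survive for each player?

P1 drop D (C beats it: P:9>7 Q:12>5 R:8>7 S:4>3 T:10>9)
P2 drop P (Q beats it: A:10>5 B:6>4 C:8>0 E:3>2)
P1 drop B (C beats it: Q:12>7 R:8>2 S:4>3 T:10>9)
P2 drop S (Q beats it: A:10>3 C:8>1 E:3>1)
P1→{A,C,E} P2→{Q,R,T}

Survivors P1:{A,C,E} P2:{Q,R,T}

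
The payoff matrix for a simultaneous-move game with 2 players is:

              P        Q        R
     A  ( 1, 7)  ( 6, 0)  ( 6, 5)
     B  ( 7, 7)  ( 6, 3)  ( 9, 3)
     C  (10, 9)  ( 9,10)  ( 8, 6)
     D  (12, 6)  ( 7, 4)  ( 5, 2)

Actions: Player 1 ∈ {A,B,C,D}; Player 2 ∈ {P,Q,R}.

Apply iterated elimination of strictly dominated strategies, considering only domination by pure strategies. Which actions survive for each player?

P1 drop A (C beats it: P:10>1 Q:9>6 R:8>6)
P2 drop R (P beats it: B:7>3 C:9>6 D:6>2)
P1 drop B (C beats it: P:10>7 Q:9>6)
P1→{C,D} P2→{P,Q}

IESDS → P1:{C,D} P2:{P,Q}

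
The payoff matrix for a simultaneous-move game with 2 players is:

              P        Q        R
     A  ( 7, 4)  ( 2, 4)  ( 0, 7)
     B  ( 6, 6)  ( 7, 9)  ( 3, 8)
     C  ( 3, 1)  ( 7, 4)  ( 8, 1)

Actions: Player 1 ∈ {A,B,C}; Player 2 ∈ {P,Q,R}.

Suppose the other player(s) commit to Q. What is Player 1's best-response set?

u_1(A vs Q) = 2
u_1(B vs Q) = 7
u_1(C vs Q) = 7
max payoff 7 at {B,C}

argmax u_1 = {B,C}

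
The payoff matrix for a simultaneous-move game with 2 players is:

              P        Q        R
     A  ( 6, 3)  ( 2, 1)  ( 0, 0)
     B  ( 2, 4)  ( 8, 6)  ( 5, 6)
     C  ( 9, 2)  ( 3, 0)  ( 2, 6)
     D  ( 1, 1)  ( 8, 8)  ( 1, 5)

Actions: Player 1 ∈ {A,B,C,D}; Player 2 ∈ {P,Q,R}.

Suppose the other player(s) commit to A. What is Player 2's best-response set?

u_2(P vs A) = 3
u_2(Q vs A) = 1
u_2(R vs A) = 0
max payoff 3 at {P}

BR_2 = {P}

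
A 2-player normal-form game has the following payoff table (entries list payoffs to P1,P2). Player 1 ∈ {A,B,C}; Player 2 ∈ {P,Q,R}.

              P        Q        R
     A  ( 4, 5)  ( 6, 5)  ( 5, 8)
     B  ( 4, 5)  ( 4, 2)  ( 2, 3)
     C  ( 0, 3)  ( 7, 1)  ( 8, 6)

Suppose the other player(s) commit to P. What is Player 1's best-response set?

argmax u_1 = {A,B}

u_1(A vs P) = 4
u_1(B vs P) = 4
u_1(C vs P) = 0
max payoff 4 at {A,B}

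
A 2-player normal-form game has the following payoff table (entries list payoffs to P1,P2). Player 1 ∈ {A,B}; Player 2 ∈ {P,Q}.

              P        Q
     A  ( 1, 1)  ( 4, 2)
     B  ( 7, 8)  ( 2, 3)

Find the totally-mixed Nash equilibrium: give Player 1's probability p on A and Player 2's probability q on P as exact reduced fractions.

(p,q) = (5/6, 1/4)

P1 indiff ⇒ q·1+(1-q)·4 = q·7+(1-q)·2 ⇒ q(-6) = (1-q)(-2) ⇒ q = 1/4
P2 indiff ⇒ p·1+(1-p)·8 = p·2+(1-p)·3 ⇒ p(-1) = (1-p)(-5) ⇒ p = 5/6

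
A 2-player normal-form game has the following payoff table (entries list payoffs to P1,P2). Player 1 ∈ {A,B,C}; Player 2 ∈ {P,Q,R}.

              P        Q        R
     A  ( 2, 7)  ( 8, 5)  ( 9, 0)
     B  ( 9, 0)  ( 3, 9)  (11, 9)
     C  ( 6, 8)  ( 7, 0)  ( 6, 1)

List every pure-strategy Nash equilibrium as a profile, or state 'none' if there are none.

NE set: (B,R)

(A,P): not NE [P1→B gives 9>2]
(A,Q): not NE [P2→P gives 7>5]
(A,R): not NE [P1→B gives 11>9; P2→P gives 7>0]
(B,P): not NE [P2→R gives 9>0]
(B,Q): not NE [P1→A gives 8>3]
(B,R): NE
(C,P): not NE [P1→B gives 9>6]
(C,Q): not NE [P1→A gives 8>7; P2→P gives 8>0]
(C,R): not NE [P1→B gives 11>6; P2→P gives 8>1]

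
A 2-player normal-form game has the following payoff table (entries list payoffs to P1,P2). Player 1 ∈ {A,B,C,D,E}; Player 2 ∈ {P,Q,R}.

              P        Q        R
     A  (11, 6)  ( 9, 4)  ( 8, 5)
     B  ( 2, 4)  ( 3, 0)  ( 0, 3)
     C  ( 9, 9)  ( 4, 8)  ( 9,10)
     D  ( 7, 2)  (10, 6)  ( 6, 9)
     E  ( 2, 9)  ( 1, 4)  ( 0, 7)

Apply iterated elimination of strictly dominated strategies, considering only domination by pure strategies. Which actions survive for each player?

Survivors P1:{A,C} P2:{P,R}

P1 drop B (A beats it: P:11>2 Q:9>3 R:8>0)
P1 drop E (A beats it: P:11>2 Q:9>1 R:8>0)
P2 drop Q (R beats it: A:5>4 C:10>8 D:9>6)
P1 drop D (A beats it: P:11>7 R:8>6)
P1→{A,C} P2→{P,R}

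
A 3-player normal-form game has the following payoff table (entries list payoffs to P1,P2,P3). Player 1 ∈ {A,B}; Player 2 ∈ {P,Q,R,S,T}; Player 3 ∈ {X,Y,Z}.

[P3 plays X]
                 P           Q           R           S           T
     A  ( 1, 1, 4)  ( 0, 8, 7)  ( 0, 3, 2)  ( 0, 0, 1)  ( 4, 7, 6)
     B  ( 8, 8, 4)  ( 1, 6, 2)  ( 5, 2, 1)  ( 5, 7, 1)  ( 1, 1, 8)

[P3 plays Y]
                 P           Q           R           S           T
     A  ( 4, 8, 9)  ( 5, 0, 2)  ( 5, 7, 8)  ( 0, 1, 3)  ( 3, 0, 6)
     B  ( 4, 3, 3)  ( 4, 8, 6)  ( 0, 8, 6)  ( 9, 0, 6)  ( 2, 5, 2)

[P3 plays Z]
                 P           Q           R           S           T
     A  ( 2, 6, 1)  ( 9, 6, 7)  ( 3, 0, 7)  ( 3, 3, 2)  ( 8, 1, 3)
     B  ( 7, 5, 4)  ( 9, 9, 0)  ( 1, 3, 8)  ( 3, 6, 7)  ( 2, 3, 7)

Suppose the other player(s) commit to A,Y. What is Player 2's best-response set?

BR_2 = {P}

u_2(P vs A,Y) = 8
u_2(Q vs A,Y) = 0
u_2(R vs A,Y) = 7
u_2(S vs A,Y) = 1
u_2(T vs A,Y) = 0
max payoff 8 at {P}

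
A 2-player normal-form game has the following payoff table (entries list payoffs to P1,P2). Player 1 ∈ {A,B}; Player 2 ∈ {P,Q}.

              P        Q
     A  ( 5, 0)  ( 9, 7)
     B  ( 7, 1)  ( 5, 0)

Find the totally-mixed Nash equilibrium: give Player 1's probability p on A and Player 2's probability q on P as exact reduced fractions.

p=1/8, q=2/3

P1 indiff ⇒ q·5+(1-q)·9 = q·7+(1-q)·5 ⇒ q(-2) = (1-q)(-4) ⇒ q = 2/3
P2 indiff ⇒ p·0+(1-p)·1 = p·7+(1-p)·0 ⇒ p(-7) = (1-p)(-1) ⇒ p = 1/8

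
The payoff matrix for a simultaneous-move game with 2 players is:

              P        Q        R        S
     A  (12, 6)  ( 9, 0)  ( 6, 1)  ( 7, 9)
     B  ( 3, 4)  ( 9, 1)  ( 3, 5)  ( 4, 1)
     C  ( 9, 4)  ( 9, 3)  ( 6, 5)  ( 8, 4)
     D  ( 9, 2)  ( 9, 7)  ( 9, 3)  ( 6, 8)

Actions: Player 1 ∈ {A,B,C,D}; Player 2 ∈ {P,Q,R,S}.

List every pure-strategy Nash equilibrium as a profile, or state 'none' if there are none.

(A,P): not NE [P2→S gives 9>6]
(A,Q): not NE [P2→S gives 9>0]
(A,R): not NE [P1→D gives 9>6; P2→S gives 9>1]
(A,S): not NE [P1→C gives 8>7]
(B,P): not NE [P1→A gives 12>3; P2→R gives 5>4]
(B,Q): not NE [P2→R gives 5>1]
(B,R): not NE [P1→D gives 9>3]
(B,S): not NE [P1→C gives 8>4; P2→R gives 5>1]
(C,P): not NE [P1→A gives 12>9; P2→R gives 5>4]
(C,Q): not NE [P2→R gives 5>3]
(C,R): not NE [P1→D gives 9>6]
(C,S): not NE [P2→R gives 5>4]
(D,P): not NE [P1→A gives 12>9; P2→S gives 8>2]
(D,Q): not NE [P2→S gives 8>7]
(D,R): not NE [P2→S gives 8>3]
(D,S): not NE [P1→C gives 8>6]

Equilibria: none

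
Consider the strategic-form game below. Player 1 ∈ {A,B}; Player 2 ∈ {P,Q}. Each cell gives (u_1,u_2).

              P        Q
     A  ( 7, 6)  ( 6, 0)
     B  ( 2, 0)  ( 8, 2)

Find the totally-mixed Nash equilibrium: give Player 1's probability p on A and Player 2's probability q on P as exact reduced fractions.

p=1/4, q=2/7

P1 indiff ⇒ q·7+(1-q)·6 = q·2+(1-q)·8 ⇒ q(5) = (1-q)(2) ⇒ q = 2/7
P2 indiff ⇒ p·6+(1-p)·0 = p·0+(1-p)·2 ⇒ p(6) = (1-p)(2) ⇒ p = 1/4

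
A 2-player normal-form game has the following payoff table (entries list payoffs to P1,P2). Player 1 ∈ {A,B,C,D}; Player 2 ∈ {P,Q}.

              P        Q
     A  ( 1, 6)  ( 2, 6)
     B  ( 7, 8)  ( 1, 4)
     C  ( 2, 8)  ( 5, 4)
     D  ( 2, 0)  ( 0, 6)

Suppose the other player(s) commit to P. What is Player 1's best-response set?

P1 best: {B}

u_1(A vs P) = 1
u_1(B vs P) = 7
u_1(C vs P) = 2
u_1(D vs P) = 2
max payoff 7 at {B}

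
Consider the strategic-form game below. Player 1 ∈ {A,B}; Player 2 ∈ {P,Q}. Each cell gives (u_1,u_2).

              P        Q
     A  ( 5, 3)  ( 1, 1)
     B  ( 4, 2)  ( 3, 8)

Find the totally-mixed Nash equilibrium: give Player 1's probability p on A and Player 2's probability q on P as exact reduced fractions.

P1 indiff ⇒ q·5+(1-q)·1 = q·4+(1-q)·3 ⇒ q(1) = (1-q)(2) ⇒ q = 2/3
P2 indiff ⇒ p·3+(1-p)·2 = p·1+(1-p)·8 ⇒ p(2) = (1-p)(6) ⇒ p = 3/4

P1 mixes 3/4 on A; P2 mixes 2/3 on P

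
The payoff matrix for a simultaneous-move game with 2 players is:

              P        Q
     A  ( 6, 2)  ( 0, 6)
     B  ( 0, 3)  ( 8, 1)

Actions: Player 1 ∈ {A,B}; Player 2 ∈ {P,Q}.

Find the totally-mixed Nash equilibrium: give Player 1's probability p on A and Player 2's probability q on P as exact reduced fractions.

P1 indiff ⇒ q·6+(1-q)·0 = q·0+(1-q)·8 ⇒ q(6) = (1-q)(8) ⇒ q = 4/7
P2 indiff ⇒ p·2+(1-p)·3 = p·6+(1-p)·1 ⇒ p(-4) = (1-p)(-2) ⇒ p = 1/3

p=1/3, q=4/7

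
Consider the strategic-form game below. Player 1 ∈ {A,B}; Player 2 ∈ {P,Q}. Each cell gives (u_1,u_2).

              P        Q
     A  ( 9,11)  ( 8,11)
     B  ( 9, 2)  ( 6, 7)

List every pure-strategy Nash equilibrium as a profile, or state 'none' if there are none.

Nash profiles: (A,P), (A,Q)

(A,P): NE
(A,Q): NE
(B,P): not NE [P2→Q gives 7>2]
(B,Q): not NE [P1→A gives 8>6]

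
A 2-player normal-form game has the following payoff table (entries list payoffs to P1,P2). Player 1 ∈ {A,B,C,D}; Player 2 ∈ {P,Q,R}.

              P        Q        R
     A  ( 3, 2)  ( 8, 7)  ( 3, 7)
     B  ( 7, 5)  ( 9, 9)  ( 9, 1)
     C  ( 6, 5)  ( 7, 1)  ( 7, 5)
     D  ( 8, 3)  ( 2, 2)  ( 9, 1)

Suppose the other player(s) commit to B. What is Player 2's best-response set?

u_2(P vs B) = 5
u_2(Q vs B) = 9
u_2(R vs B) = 1
max payoff 9 at {Q}

BR_2 = {Q}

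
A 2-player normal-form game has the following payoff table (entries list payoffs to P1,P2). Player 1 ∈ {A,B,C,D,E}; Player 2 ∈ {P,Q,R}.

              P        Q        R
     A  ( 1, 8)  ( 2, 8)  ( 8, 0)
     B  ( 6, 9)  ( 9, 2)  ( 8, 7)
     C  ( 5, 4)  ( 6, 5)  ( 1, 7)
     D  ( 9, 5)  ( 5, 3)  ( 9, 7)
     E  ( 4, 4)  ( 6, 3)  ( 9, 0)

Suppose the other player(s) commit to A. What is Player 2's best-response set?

u_2(P vs A) = 8
u_2(Q vs A) = 8
u_2(R vs A) = 0
max payoff 8 at {P,Q}

P2 best: {P,Q}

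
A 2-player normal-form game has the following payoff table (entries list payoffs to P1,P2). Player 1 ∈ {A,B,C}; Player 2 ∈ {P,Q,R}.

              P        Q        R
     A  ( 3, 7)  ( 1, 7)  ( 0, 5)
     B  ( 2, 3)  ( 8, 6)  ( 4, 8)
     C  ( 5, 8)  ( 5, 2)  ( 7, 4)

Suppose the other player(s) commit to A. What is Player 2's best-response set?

argmax u_2 = {P,Q}

u_2(P vs A) = 7
u_2(Q vs A) = 7
u_2(R vs A) = 5
max payoff 7 at {P,Q}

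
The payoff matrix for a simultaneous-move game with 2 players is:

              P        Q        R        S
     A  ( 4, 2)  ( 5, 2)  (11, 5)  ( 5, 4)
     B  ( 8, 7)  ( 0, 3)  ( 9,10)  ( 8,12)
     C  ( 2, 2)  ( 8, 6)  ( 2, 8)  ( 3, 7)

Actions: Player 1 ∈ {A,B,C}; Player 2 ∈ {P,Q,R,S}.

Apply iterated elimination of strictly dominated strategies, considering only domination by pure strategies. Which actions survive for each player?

IESDS → P1:{A,B} P2:{R,S}

P2 drop P (R beats it: A:5>2 B:10>7 C:8>2)
P2 drop Q (R beats it: A:5>2 B:10>3 C:8>6)
P1 drop C (A beats it: R:11>2 S:5>3)
P1→{A,B} P2→{R,S}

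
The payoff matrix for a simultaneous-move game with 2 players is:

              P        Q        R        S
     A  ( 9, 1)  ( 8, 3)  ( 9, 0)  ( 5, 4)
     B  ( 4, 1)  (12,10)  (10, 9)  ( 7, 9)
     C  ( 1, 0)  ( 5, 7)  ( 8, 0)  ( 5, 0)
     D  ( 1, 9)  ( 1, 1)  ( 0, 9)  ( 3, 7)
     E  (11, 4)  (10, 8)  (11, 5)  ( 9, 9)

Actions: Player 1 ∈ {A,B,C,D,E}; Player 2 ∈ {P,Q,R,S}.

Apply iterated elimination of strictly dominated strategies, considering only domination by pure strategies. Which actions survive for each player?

P1 drop A (E beats it: P:11>9 Q:10>8 R:11>9 S:9>5)
P1 drop C (B beats it: P:4>1 Q:12>5 R:10>8 S:7>5)
P1 drop D (B beats it: P:4>1 Q:12>1 R:10>0 S:7>3)
P2 drop P (Q beats it: B:10>1 E:8>4)
P2 drop R (Q beats it: B:10>9 E:8>5)
P1→{B,E} P2→{Q,S}

Survivors P1:{B,E} P2:{Q,S}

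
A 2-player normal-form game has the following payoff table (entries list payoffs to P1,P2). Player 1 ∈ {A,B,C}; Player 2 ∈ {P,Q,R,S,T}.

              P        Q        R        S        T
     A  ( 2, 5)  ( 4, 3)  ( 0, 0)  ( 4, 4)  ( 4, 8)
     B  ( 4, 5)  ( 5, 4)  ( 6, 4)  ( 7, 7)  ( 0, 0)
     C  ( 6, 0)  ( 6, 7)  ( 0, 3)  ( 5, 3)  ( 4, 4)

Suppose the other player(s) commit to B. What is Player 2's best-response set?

BR_2 = {S}

u_2(P vs B) = 5
u_2(Q vs B) = 4
u_2(R vs B) = 4
u_2(S vs B) = 7
u_2(T vs B) = 0
max payoff 7 at {S}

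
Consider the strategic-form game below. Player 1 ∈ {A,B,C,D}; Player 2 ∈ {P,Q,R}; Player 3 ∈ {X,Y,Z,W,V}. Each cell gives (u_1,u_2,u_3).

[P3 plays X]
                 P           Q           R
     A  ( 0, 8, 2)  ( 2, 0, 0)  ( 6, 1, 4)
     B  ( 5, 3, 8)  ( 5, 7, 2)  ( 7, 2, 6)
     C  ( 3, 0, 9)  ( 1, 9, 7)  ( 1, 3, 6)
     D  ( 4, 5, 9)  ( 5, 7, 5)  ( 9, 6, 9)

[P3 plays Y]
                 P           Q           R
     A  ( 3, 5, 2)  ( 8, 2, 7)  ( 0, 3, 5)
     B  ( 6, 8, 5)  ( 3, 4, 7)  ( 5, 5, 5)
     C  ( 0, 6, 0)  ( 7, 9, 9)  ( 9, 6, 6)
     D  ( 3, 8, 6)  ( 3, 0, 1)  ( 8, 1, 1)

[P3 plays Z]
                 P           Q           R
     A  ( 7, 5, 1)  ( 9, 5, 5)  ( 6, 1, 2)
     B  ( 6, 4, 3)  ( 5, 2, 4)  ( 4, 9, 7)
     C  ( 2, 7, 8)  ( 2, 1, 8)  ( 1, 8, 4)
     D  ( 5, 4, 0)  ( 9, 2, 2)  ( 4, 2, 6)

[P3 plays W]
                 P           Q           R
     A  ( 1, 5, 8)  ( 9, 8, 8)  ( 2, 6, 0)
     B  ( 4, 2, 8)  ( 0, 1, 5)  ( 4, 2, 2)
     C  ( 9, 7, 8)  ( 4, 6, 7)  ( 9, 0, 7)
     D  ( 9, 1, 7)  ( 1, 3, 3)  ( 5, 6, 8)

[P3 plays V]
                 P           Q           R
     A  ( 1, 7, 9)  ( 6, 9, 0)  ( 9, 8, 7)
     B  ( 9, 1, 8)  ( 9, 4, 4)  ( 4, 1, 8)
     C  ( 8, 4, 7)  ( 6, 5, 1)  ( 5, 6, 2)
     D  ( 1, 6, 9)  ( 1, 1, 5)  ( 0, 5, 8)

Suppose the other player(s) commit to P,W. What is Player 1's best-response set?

P1 best: {C,D}

u_1(A vs P,W) = 1
u_1(B vs P,W) = 4
u_1(C vs P,W) = 9
u_1(D vs P,W) = 9
max payoff 9 at {C,D}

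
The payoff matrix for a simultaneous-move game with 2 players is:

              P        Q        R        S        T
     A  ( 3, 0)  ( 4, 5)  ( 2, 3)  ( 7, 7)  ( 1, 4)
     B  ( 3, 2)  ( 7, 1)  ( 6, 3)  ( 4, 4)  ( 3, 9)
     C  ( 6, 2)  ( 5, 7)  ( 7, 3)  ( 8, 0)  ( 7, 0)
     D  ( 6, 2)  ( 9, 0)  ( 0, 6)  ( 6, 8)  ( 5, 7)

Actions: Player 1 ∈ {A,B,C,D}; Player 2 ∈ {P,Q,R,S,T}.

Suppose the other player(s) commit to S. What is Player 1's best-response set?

P1 best: {C}

u_1(A vs S) = 7
u_1(B vs S) = 4
u_1(C vs S) = 8
u_1(D vs S) = 6
max payoff 8 at {C}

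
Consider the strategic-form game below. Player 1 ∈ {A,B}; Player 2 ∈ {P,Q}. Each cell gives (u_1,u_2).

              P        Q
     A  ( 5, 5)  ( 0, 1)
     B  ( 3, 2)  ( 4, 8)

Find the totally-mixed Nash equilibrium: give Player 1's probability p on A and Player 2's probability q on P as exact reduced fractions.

P1 mixes 3/5 on A; P2 mixes 2/3 on P

P1 indiff ⇒ q·5+(1-q)·0 = q·3+(1-q)·4 ⇒ q(2) = (1-q)(4) ⇒ q = 2/3
P2 indiff ⇒ p·5+(1-p)·2 = p·1+(1-p)·8 ⇒ p(4) = (1-p)(6) ⇒ p = 3/5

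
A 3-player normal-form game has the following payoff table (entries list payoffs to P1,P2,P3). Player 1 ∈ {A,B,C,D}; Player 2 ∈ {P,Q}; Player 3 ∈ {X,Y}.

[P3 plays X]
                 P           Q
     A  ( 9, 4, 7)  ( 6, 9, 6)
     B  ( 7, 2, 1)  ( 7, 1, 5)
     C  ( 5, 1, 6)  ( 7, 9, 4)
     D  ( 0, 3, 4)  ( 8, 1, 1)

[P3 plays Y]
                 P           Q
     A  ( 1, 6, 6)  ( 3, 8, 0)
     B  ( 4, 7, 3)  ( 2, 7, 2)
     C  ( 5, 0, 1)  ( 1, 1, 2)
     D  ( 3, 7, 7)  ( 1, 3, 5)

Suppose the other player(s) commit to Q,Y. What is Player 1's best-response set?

u_1(A vs Q,Y) = 3
u_1(B vs Q,Y) = 2
u_1(C vs Q,Y) = 1
u_1(D vs Q,Y) = 1
max payoff 3 at {A}

P1 best: {A}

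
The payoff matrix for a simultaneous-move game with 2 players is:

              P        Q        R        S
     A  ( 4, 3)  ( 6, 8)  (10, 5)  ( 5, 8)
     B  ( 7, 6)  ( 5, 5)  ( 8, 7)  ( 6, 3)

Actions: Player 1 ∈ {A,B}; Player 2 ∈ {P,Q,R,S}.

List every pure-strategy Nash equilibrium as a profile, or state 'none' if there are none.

(A,P): not NE [P1→B gives 7>4; P2→S gives 8>3]
(A,Q): NE
(A,R): not NE [P2→S gives 8>5]
(A,S): not NE [P1→B gives 6>5]
(B,P): not NE [P2→R gives 7>6]
(B,Q): not NE [P1→A gives 6>5; P2→R gives 7>5]
(B,R): not NE [P1→A gives 10>8]
(B,S): not NE [P2→R gives 7>3]

PSNE = {(A,Q)}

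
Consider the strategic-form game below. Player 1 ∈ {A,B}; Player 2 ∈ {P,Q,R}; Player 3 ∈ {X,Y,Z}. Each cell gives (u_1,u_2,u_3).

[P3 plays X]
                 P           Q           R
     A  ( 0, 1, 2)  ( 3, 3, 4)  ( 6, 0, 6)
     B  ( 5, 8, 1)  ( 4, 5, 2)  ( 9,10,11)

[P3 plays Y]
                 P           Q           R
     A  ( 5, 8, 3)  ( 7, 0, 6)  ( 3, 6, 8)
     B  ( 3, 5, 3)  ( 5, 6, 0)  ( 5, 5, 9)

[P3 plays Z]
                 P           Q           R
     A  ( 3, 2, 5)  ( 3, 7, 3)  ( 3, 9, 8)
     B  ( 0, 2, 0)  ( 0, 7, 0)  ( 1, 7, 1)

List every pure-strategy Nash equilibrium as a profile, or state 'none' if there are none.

PSNE = {(A,R,Z), (B,R,X)}

(A,P,X): not NE [P1→B gives 5>0; P2→Q gives 3>1; P3→Z gives 5>2]
(A,P,Y): not NE [P3→Z gives 5>3]
(A,P,Z): not NE [P2→R gives 9>2]
(A,Q,X): not NE [P1→B gives 4>3; P3→Y gives 6>4]
(A,Q,Y): not NE [P2→P gives 8>0]
(A,Q,Z): not NE [P2→R gives 9>7; P3→Y gives 6>3]
(A,R,X): not NE [P1→B gives 9>6; P2→Q gives 3>0; P3→Z gives 8>6]
(A,R,Y): not NE [P1→B gives 5>3; P2→P gives 8>6]
(A,R,Z): NE
(B,P,X): not NE [P2→R gives 10>8; P3→Y gives 3>1]
(B,P,Y): not NE [P1→A gives 5>3; P2→Q gives 6>5]
(B,P,Z): not NE [P1→A gives 3>0; P2→R gives 7>2; P3→Y gives 3>0]
(B,Q,X): not NE [P2→R gives 10>5]
(B,Q,Y): not NE [P1→A gives 7>5; P3→X gives 2>0]
(B,Q,Z): not NE [P1→A gives 3>0; P3→X gives 2>0]
(B,R,X): NE
(B,R,Y): not NE [P2→Q gives 6>5; P3→X gives 11>9]
(B,R,Z): not NE [P1→A gives 3>1; P3→X gives 11>1]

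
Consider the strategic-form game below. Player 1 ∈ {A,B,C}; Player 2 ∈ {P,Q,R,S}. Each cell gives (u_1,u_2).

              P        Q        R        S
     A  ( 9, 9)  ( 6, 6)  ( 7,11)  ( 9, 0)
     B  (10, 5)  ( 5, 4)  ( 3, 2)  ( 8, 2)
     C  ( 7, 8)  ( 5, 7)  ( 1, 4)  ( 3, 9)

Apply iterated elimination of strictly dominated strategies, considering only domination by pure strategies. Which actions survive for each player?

P1 drop C (A beats it: P:9>7 Q:6>5 R:7>1 S:9>3)
P2 drop Q (P beats it: A:9>6 B:5>4)
P2 drop S (P beats it: A:9>0 B:5>2)
P1→{A,B} P2→{P,R}

Survivors P1:{A,B} P2:{P,R}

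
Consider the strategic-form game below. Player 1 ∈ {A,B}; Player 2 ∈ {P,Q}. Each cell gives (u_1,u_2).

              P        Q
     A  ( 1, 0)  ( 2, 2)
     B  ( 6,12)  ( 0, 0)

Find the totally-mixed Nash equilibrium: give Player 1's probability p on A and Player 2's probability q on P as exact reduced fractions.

p=6/7, q=2/7

P1 indiff ⇒ q·1+(1-q)·2 = q·6+(1-q)·0 ⇒ q(-5) = (1-q)(-2) ⇒ q = 2/7
P2 indiff ⇒ p·0+(1-p)·12 = p·2+(1-p)·0 ⇒ p(-2) = (1-p)(-12) ⇒ p = 6/7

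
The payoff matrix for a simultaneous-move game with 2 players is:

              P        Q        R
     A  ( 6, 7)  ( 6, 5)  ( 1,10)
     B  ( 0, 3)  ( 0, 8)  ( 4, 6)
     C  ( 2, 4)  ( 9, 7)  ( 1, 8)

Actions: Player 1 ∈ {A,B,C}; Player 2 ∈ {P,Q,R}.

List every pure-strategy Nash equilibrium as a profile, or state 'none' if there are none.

No pure NE.

(A,P): not NE [P2→R gives 10>7]
(A,Q): not NE [P1→C gives 9>6; P2→R gives 10>5]
(A,R): not NE [P1→B gives 4>1]
(B,P): not NE [P1→A gives 6>0; P2→Q gives 8>3]
(B,Q): not NE [P1→C gives 9>0]
(B,R): not NE [P2→Q gives 8>6]
(C,P): not NE [P1→A gives 6>2; P2→R gives 8>4]
(C,Q): not NE [P2→R gives 8>7]
(C,R): not NE [P1→B gives 4>1]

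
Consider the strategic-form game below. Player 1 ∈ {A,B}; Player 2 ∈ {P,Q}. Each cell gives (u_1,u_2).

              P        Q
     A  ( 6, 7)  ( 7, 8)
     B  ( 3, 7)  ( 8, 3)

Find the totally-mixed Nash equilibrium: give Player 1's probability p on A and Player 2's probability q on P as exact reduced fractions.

(p,q) = (4/5, 1/4)

P1 indiff ⇒ q·6+(1-q)·7 = q·3+(1-q)·8 ⇒ q(3) = (1-q)(1) ⇒ q = 1/4
P2 indiff ⇒ p·7+(1-p)·7 = p·8+(1-p)·3 ⇒ p(-1) = (1-p)(-4) ⇒ p = 4/5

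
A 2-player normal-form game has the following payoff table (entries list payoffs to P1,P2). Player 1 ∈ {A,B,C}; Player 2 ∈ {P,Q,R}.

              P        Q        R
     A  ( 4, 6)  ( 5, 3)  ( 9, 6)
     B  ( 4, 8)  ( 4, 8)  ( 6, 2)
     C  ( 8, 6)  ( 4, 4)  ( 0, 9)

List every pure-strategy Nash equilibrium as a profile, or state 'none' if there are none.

(A,P): not NE [P1→C gives 8>4]
(A,Q): not NE [P2→R gives 6>3]
(A,R): NE
(B,P): not NE [P1→C gives 8>4]
(B,Q): not NE [P1→A gives 5>4]
(B,R): not NE [P1→A gives 9>6; P2→Q gives 8>2]
(C,P): not NE [P2→R gives 9>6]
(C,Q): not NE [P1→A gives 5>4; P2→R gives 9>4]
(C,R): not NE [P1→A gives 9>0]

Nash profiles: (A,R)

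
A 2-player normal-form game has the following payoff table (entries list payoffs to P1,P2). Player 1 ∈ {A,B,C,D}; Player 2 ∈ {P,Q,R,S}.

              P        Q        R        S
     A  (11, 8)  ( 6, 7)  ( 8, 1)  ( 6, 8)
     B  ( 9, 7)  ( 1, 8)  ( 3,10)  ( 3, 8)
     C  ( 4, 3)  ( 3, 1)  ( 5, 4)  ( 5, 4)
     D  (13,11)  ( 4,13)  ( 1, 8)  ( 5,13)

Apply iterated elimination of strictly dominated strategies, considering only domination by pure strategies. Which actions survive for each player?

P1 drop B (A beats it: P:11>9 Q:6>1 R:8>3 S:6>3)
P1 drop C (A beats it: P:11>4 Q:6>3 R:8>5 S:6>5)
P2 drop R (P beats it: A:8>1 D:11>8)
P1→{A,D} P2→{P,Q,S}

Survivors P1:{A,D} P2:{P,Q,S}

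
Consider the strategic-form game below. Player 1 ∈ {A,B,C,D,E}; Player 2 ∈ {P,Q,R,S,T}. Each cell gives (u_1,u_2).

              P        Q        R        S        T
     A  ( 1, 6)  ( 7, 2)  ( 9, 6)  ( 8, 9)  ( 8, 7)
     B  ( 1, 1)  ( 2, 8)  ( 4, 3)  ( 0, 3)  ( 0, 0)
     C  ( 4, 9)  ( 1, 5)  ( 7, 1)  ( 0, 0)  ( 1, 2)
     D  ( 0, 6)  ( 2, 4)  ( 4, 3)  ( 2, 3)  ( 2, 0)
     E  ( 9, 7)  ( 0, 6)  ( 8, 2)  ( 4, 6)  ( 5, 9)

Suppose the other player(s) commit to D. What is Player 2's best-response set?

P2 best: {P}

u_2(P vs D) = 6
u_2(Q vs D) = 4
u_2(R vs D) = 3
u_2(S vs D) = 3
u_2(T vs D) = 0
max payoff 6 at {P}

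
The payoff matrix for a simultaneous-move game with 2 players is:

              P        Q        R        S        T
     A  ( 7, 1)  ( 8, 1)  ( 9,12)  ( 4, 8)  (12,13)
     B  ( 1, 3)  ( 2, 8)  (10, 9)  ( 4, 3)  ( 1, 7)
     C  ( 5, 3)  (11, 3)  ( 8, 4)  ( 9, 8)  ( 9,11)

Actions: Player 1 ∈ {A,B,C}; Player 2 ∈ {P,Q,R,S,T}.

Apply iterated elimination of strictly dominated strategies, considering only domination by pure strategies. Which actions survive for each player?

Remaining: P1:{A,B} P2:{R,T}

P2 drop P (R beats it: A:12>1 B:9>3 C:4>3)
P2 drop Q (R beats it: A:12>1 B:9>8 C:4>3)
P2 drop S (T beats it: A:13>8 B:7>3 C:11>8)
P1 drop C (A beats it: R:9>8 T:12>9)
P1→{A,B} P2→{R,T}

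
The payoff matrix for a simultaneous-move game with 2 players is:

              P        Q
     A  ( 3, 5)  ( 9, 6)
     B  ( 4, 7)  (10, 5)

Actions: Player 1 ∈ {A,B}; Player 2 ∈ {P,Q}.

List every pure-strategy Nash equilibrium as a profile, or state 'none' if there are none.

Nash profiles: (B,P)

(A,P): not NE [P1→B gives 4>3; P2→Q gives 6>5]
(A,Q): not NE [P1→B gives 10>9]
(B,P): NE
(B,Q): not NE [P2→P gives 7>5]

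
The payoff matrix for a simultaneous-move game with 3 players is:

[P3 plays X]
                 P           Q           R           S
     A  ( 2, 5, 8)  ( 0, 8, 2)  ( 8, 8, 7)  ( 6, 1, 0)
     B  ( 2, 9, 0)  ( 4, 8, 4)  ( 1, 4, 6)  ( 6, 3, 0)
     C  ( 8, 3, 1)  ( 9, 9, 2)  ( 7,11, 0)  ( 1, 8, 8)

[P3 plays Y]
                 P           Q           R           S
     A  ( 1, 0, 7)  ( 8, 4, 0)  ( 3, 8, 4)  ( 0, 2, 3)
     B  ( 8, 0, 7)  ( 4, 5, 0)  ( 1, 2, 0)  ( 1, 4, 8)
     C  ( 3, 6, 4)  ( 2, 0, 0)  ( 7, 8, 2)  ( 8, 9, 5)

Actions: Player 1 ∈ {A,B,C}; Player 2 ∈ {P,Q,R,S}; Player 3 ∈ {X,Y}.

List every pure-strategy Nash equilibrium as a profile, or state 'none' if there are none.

Nash profiles: (A,R,X)

(A,P,X): not NE [P1→C gives 8>2; P2→R gives 8>5]
(A,P,Y): not NE [P1→B gives 8>1; P2→R gives 8>0; P3→X gives 8>7]
(A,Q,X): not NE [P1→C gives 9>0]
(A,Q,Y): not NE [P2→R gives 8>4; P3→X gives 2>0]
(A,R,X): NE
(A,R,Y): not NE [P1→C gives 7>3; P3→X gives 7>4]
(A,S,X): not NE [P2→R gives 8>1; P3→Y gives 3>0]
(A,S,Y): not NE [P1→C gives 8>0; P2→R gives 8>2]
(B,P,X): not NE [P1→C gives 8>2; P3→Y gives 7>0]
(B,P,Y): not NE [P2→Q gives 5>0]
(B,Q,X): not NE [P1→C gives 9>4; P2→P gives 9>8]
(B,Q,Y): not NE [P1→A gives 8>4; P3→X gives 4>0]
(B,R,X): not NE [P1→A gives 8>1; P2→P gives 9>4]
(B,R,Y): not NE [P1→C gives 7>1; P2→Q gives 5>2; P3→X gives 6>0]
(B,S,X): not NE [P2→P gives 9>3; P3→Y gives 8>0]
(B,S,Y): not NE [P1→C gives 8>1; P2→Q gives 5>4]
(C,P,X): not NE [P2→R gives 11>3; P3→Y gives 4>1]
(C,P,Y): not NE [P1→B gives 8>3; P2→S gives 9>6]
(C,Q,X): not NE [P2→R gives 11>9]
(C,Q,Y): not NE [P1→A gives 8>2; P2→S gives 9>0; P3→X gives 2>0]
(C,R,X): not NE [P1→A gives 8>7; P3→Y gives 2>0]
(C,R,Y): not NE [P2→S gives 9>8]
(C,S,X): not NE [P1→B gives 6>1; P2→R gives 11>8]
(C,S,Y): not NE [P3→X gives 8>5]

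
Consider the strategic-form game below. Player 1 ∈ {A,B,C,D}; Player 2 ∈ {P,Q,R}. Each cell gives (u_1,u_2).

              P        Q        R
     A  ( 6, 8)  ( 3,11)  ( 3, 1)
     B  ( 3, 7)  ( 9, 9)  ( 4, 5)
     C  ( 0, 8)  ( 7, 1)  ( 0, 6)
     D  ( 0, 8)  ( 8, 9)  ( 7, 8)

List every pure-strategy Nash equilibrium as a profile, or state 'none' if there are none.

NE set: (B,Q)

(A,P): not NE [P2→Q gives 11>8]
(A,Q): not NE [P1→B gives 9>3]
(A,R): not NE [P1→D gives 7>3; P2→Q gives 11>1]
(B,P): not NE [P1→A gives 6>3; P2→Q gives 9>7]
(B,Q): NE
(B,R): not NE [P1→D gives 7>4; P2→Q gives 9>5]
(C,P): not NE [P1→A gives 6>0]
(C,Q): not NE [P1→B gives 9>7; P2→P gives 8>1]
(C,R): not NE [P1→D gives 7>0; P2→P gives 8>6]
(D,P): not NE [P1→A gives 6>0; P2→Q gives 9>8]
(D,Q): not NE [P1→B gives 9>8]
(D,R): not NE [P2→Q gives 9>8]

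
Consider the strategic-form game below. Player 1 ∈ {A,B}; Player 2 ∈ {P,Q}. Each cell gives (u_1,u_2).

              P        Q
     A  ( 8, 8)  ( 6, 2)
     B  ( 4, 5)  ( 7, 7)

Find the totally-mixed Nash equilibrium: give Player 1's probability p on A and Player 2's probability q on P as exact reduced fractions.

P1 indiff ⇒ q·8+(1-q)·6 = q·4+(1-q)·7 ⇒ q(4) = (1-q)(1) ⇒ q = 1/5
P2 indiff ⇒ p·8+(1-p)·5 = p·2+(1-p)·7 ⇒ p(6) = (1-p)(2) ⇒ p = 1/4

p=1/4, q=1/5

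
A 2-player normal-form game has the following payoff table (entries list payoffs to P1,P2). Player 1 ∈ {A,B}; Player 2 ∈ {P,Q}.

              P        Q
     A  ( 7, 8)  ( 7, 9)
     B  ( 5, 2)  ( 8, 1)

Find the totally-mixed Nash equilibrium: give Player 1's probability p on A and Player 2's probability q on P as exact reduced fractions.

P1 indiff ⇒ q·7+(1-q)·7 = q·5+(1-q)·8 ⇒ q(2) = (1-q)(1) ⇒ q = 1/3
P2 indiff ⇒ p·8+(1-p)·2 = p·9+(1-p)·1 ⇒ p(-1) = (1-p)(-1) ⇒ p = 1/2

P1 mixes 1/2 on A; P2 mixes 1/3 on P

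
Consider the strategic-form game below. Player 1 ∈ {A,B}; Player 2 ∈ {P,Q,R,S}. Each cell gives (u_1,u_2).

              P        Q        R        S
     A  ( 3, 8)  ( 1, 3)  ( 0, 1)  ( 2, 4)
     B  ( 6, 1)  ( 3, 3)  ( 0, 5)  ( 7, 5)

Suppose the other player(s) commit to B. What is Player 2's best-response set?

u_2(P vs B) = 1
u_2(Q vs B) = 3
u_2(R vs B) = 5
u_2(S vs B) = 5
max payoff 5 at {R,S}

BR_2 = {R,S}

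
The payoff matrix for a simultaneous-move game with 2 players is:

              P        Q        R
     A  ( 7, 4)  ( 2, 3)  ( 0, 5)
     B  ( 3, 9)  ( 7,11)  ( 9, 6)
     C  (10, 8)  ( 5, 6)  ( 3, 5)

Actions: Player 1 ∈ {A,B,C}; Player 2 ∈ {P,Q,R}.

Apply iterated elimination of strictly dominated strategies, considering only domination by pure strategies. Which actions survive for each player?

IESDS → P1:{B,C} P2:{P,Q}

P1 drop A (C beats it: P:10>7 Q:5>2 R:3>0)
P2 drop R (P beats it: B:9>6 C:8>5)
P1→{B,C} P2→{P,Q}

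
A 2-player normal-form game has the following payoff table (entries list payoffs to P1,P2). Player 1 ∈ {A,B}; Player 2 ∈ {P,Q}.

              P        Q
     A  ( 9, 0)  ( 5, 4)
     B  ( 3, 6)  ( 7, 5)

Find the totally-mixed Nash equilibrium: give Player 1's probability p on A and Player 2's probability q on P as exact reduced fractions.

P1 indiff ⇒ q·9+(1-q)·5 = q·3+(1-q)·7 ⇒ q(6) = (1-q)(2) ⇒ q = 1/4
P2 indiff ⇒ p·0+(1-p)·6 = p·4+(1-p)·5 ⇒ p(-4) = (1-p)(-1) ⇒ p = 1/5

p=1/5, q=1/4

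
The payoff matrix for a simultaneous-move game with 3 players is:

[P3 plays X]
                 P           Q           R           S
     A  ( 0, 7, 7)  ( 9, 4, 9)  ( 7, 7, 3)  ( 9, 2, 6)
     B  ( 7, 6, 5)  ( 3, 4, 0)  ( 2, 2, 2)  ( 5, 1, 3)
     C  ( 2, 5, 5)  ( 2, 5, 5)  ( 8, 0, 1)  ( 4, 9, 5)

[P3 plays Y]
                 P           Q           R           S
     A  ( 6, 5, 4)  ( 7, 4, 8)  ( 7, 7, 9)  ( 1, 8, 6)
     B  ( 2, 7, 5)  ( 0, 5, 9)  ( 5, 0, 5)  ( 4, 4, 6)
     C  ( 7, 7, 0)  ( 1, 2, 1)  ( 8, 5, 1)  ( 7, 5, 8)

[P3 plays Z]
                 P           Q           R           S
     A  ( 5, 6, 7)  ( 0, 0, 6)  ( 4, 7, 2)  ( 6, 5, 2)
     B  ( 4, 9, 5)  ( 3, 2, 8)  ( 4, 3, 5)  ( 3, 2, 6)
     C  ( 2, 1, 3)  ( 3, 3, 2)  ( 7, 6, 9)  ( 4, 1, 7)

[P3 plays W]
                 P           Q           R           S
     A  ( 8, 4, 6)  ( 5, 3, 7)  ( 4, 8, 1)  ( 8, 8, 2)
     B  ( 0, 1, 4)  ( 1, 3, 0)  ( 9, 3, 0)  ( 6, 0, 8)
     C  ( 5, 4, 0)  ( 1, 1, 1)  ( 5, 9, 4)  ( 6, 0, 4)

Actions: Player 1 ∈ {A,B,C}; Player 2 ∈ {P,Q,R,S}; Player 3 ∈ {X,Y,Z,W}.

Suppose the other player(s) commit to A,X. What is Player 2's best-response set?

argmax u_2 = {P,R}

u_2(P vs A,X) = 7
u_2(Q vs A,X) = 4
u_2(R vs A,X) = 7
u_2(S vs A,X) = 2
max payoff 7 at {P,R}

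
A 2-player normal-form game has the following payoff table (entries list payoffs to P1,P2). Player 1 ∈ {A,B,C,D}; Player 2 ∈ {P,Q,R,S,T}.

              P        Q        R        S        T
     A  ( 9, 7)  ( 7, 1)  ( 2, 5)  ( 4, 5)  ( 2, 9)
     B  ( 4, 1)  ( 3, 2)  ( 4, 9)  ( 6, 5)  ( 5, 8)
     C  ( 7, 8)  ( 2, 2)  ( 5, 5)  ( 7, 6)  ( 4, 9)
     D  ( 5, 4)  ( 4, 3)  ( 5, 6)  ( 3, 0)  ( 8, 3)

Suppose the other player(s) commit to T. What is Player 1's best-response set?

P1 best: {D}

u_1(A vs T) = 2
u_1(B vs T) = 5
u_1(C vs T) = 4
u_1(D vs T) = 8
max payoff 8 at {D}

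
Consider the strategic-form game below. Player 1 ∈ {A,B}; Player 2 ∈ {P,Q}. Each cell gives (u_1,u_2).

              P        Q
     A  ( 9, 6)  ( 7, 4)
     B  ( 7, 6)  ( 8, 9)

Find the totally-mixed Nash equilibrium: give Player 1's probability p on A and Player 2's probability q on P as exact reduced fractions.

(p,q) = (3/5, 1/3)

P1 indiff ⇒ q·9+(1-q)·7 = q·7+(1-q)·8 ⇒ q(2) = (1-q)(1) ⇒ q = 1/3
P2 indiff ⇒ p·6+(1-p)·6 = p·4+(1-p)·9 ⇒ p(2) = (1-p)(3) ⇒ p = 3/5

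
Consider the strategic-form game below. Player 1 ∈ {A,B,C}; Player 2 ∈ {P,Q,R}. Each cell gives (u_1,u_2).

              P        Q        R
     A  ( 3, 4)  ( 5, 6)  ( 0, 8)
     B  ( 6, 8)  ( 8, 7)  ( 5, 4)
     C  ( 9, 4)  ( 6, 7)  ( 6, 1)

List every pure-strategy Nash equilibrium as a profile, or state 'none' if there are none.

(A,P): not NE [P1→C gives 9>3; P2→R gives 8>4]
(A,Q): not NE [P1→B gives 8>5; P2→R gives 8>6]
(A,R): not NE [P1→C gives 6>0]
(B,P): not NE [P1→C gives 9>6]
(B,Q): not NE [P2→P gives 8>7]
(B,R): not NE [P1→C gives 6>5; P2→P gives 8>4]
(C,P): not NE [P2→Q gives 7>4]
(C,Q): not NE [P1→B gives 8>6]
(C,R): not NE [P2→Q gives 7>1]

Equilibria: none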